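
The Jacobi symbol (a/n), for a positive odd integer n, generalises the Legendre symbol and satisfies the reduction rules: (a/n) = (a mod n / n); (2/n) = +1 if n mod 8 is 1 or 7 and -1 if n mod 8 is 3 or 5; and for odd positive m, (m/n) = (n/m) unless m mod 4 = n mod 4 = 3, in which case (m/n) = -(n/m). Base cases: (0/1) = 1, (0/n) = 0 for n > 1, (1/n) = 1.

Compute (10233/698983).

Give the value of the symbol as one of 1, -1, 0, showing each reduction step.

flip (10233/698983) -> (698983/10233): both odd, 10233 mod 4 = 1, 698983 mod 4 = 3, so the flip contributes +1; sign now +1
(698983/10233): 698983 mod 10233 = 3139, so (698983/10233) = (3139/10233)
flip (3139/10233) -> (10233/3139): both odd, 3139 mod 4 = 3, 10233 mod 4 = 1, so the flip contributes +1; sign now +1
(10233/3139): 10233 mod 3139 = 816, so (10233/3139) = (816/3139)
factor out 2^4: 816 = 2^4·51; with 3139 mod 8 = 3, (2/3139) = -1; sign now +1; continue with (51/3139)
flip (51/3139) -> (3139/51): both odd, 51 mod 4 = 3, 3139 mod 4 = 3, so the flip contributes -1; sign now -1
(3139/51): 3139 mod 51 = 28, so (3139/51) = (28/51)
factor out 2^2: 28 = 2^2·7; with 51 mod 8 = 3, (2/51) = -1; sign now -1; continue with (7/51)
flip (7/51) -> (51/7): both odd, 7 mod 4 = 3, 51 mod 4 = 3, so the flip contributes -1; sign now +1
(51/7): 51 mod 7 = 2, so (51/7) = (2/7)
factor out 2^1: 2 = 2^1·1; with 7 mod 8 = 7, (2/7) = +1; sign now +1; continue with (1/7)
reached (1/7) = 1, so the symbol is +1

1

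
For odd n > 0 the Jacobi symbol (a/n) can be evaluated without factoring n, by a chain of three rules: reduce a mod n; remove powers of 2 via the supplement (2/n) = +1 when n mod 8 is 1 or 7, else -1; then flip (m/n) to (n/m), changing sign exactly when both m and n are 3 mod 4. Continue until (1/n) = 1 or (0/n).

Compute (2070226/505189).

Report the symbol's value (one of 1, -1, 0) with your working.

(2070226/505189): 2070226 mod 505189 = 49470, so (2070226/505189) = (49470/505189)
factor out 2^1: 49470 = 2^1·24735; with 505189 mod 8 = 5, (2/505189) = -1; sign now -1; continue with (24735/505189)
flip (24735/505189) -> (505189/24735): both odd, 24735 mod 4 = 3, 505189 mod 4 = 1, so the flip contributes +1; sign now -1
(505189/24735): 505189 mod 24735 = 10489, so (505189/24735) = (10489/24735)
flip (10489/24735) -> (24735/10489): both odd, 10489 mod 4 = 1, 24735 mod 4 = 3, so the flip contributes +1; sign now -1
(24735/10489): 24735 mod 10489 = 3757, so (24735/10489) = (3757/10489)
flip (3757/10489) -> (10489/3757): both odd, 3757 mod 4 = 1, 10489 mod 4 = 1, so the flip contributes +1; sign now -1
(10489/3757): 10489 mod 3757 = 2975, so (10489/3757) = (2975/3757)
flip (2975/3757) -> (3757/2975): both odd, 2975 mod 4 = 3, 3757 mod 4 = 1, so the flip contributes +1; sign now -1
(3757/2975): 3757 mod 2975 = 782, so (3757/2975) = (782/2975)
factor out 2^1: 782 = 2^1·391; with 2975 mod 8 = 7, (2/2975) = +1; sign now -1; continue with (391/2975)
flip (391/2975) -> (2975/391): both odd, 391 mod 4 = 3, 2975 mod 4 = 3, so the flip contributes -1; sign now +1
(2975/391): 2975 mod 391 = 238, so (2975/391) = (238/391)
factor out 2^1: 238 = 2^1·119; with 391 mod 8 = 7, (2/391) = +1; sign now +1; continue with (119/391)
flip (119/391) -> (391/119): both odd, 119 mod 4 = 3, 391 mod 4 = 3, so the flip contributes -1; sign now -1
(391/119): 391 mod 119 = 34, so (391/119) = (34/119)
factor out 2^1: 34 = 2^1·17; with 119 mod 8 = 7, (2/119) = +1; sign now -1; continue with (17/119)
flip (17/119) -> (119/17): both odd, 17 mod 4 = 1, 119 mod 4 = 3, so the flip contributes +1; sign now -1
(119/17): 119 mod 17 = 0, so (119/17) = (0/17)
reached (0/17); gcd(a, n) > 1, so (0/17) = 0 and the symbol is 0

0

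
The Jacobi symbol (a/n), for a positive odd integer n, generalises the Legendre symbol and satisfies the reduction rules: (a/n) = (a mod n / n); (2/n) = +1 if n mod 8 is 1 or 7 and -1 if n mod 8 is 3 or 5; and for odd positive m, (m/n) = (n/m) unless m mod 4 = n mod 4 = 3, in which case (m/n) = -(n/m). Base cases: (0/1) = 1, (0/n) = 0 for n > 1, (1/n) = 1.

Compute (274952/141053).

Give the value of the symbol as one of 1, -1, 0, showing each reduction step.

(274952/141053) = (133899/141053)   [reduce mod 141053]
reciprocity: (133899/141053) = +1·(141053/133899) since 133899 mod 4 = 3, 141053 mod 4 = 1; sign now +1
(141053/133899) = (7154/133899)   [reduce mod 133899]
7154 = 2^1·3577; (2/133899) = -1 since 133899 mod 8 = 3, so (7154/133899) = (-1)^1·(3577/133899); sign now -1
reciprocity: (3577/133899) = +1·(133899/3577) since 3577 mod 4 = 1, 133899 mod 4 = 3; sign now -1
(133899/3577) = (1550/3577)   [reduce mod 3577]
1550 = 2^1·775; (2/3577) = +1 since 3577 mod 8 = 1, so (1550/3577) = (+1)^1·(775/3577); sign now -1
reciprocity: (775/3577) = +1·(3577/775) since 775 mod 4 = 3, 3577 mod 4 = 1; sign now -1
(3577/775) = (477/775)   [reduce mod 775]
reciprocity: (477/775) = +1·(775/477) since 477 mod 4 = 1, 775 mod 4 = 3; sign now -1
(775/477) = (298/477)   [reduce mod 477]
298 = 2^1·149; (2/477) = -1 since 477 mod 8 = 5, so (298/477) = (-1)^1·(149/477); sign now +1
reciprocity: (149/477) = +1·(477/149) since 149 mod 4 = 1, 477 mod 4 = 1; sign now +1
(477/149) = (30/149)   [reduce mod 149]
30 = 2^1·15; (2/149) = -1 since 149 mod 8 = 5, so (30/149) = (-1)^1·(15/149); sign now -1
reciprocity: (15/149) = +1·(149/15) since 15 mod 4 = 3, 149 mod 4 = 1; sign now -1
(149/15) = (14/15)   [reduce mod 15]
14 = 2^1·7; (2/15) = +1 since 15 mod 8 = 7, so (14/15) = (+1)^1·(7/15); sign now -1
reciprocity: (7/15) = -1·(15/7) since 7 mod 4 = 3, 15 mod 4 = 3; sign now +1
(15/7) = (1/7)   [reduce mod 7]
(1/7) = 1; final value = sign = +1

1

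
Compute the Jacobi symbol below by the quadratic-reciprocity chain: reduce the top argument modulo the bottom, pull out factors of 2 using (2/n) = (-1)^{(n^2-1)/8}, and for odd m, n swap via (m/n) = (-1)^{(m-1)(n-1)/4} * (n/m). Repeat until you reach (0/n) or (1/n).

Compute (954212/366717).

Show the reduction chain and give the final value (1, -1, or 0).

(954212/366717) = (220778/366717)   [reduce mod 366717]
220778 = 2^1·110389; (2/366717) = -1 since 366717 mod 8 = 5, so (220778/366717) = (-1)^1·(110389/366717); sign now -1
reciprocity: (110389/366717) = +1·(366717/110389) since 110389 mod 4 = 1, 366717 mod 4 = 1; sign now -1
(366717/110389) = (35550/110389)   [reduce mod 110389]
35550 = 2^1·17775; (2/110389) = -1 since 110389 mod 8 = 5, so (35550/110389) = (-1)^1·(17775/110389); sign now +1
reciprocity: (17775/110389) = +1·(110389/17775) since 17775 mod 4 = 3, 110389 mod 4 = 1; sign now +1
(110389/17775) = (3739/17775)   [reduce mod 17775]
reciprocity: (3739/17775) = -1·(17775/3739) since 3739 mod 4 = 3, 17775 mod 4 = 3; sign now -1
(17775/3739) = (2819/3739)   [reduce mod 3739]
reciprocity: (2819/3739) = -1·(3739/2819) since 2819 mod 4 = 3, 3739 mod 4 = 3; sign now +1
(3739/2819) = (920/2819)   [reduce mod 2819]
920 = 2^3·115; (2/2819) = -1 since 2819 mod 8 = 3, so (920/2819) = (-1)^3·(115/2819); sign now -1
reciprocity: (115/2819) = -1·(2819/115) since 115 mod 4 = 3, 2819 mod 4 = 3; sign now +1
(2819/115) = (59/115)   [reduce mod 115]
reciprocity: (59/115) = -1·(115/59) since 59 mod 4 = 3, 115 mod 4 = 3; sign now -1
(115/59) = (56/59)   [reduce mod 59]
56 = 2^3·7; (2/59) = -1 since 59 mod 8 = 3, so (56/59) = (-1)^3·(7/59); sign now +1
reciprocity: (7/59) = -1·(59/7) since 7 mod 4 = 3, 59 mod 4 = 3; sign now -1
(59/7) = (3/7)   [reduce mod 7]
reciprocity: (3/7) = -1·(7/3) since 3 mod 4 = 3, 7 mod 4 = 3; sign now +1
(7/3) = (1/3)   [reduce mod 3]
(1/3) = 1; final value = sign = +1

1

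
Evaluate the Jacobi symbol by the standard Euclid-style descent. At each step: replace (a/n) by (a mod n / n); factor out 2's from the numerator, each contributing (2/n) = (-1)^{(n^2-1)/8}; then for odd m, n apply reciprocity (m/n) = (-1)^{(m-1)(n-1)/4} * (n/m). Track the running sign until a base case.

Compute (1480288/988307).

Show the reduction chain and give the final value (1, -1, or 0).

1

(1480288/988307): 1480288 mod 988307 = 491981, so (1480288/988307) = (491981/988307)
flip (491981/988307) -> (988307/491981): both odd, 491981 mod 4 = 1, 988307 mod 4 = 3, so the flip contributes +1; sign now +1
(988307/491981): 988307 mod 491981 = 4345, so (988307/491981) = (4345/491981)
flip (4345/491981) -> (491981/4345): both odd, 4345 mod 4 = 1, 491981 mod 4 = 1, so the flip contributes +1; sign now +1
(491981/4345): 491981 mod 4345 = 996, so (491981/4345) = (996/4345)
factor out 2^2: 996 = 2^2·249; with 4345 mod 8 = 1, (2/4345) = +1; sign now +1; continue with (249/4345)
flip (249/4345) -> (4345/249): both odd, 249 mod 4 = 1, 4345 mod 4 = 1, so the flip contributes +1; sign now +1
(4345/249): 4345 mod 249 = 112, so (4345/249) = (112/249)
factor out 2^4: 112 = 2^4·7; with 249 mod 8 = 1, (2/249) = +1; sign now +1; continue with (7/249)
flip (7/249) -> (249/7): both odd, 7 mod 4 = 3, 249 mod 4 = 1, so the flip contributes +1; sign now +1
(249/7): 249 mod 7 = 4, so (249/7) = (4/7)
factor out 2^2: 4 = 2^2·1; with 7 mod 8 = 7, (2/7) = +1; sign now +1; continue with (1/7)
reached (1/7) = 1, so the symbol is +1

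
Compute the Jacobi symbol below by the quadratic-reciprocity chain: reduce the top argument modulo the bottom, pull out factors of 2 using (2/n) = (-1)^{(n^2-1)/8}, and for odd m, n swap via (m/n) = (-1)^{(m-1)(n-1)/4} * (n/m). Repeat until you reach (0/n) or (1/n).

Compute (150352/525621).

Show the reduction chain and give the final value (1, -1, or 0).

factor out 2^4: 150352 = 2^4·9397; with 525621 mod 8 = 5, (2/525621) = -1; sign now +1; continue with (9397/525621)
flip (9397/525621) -> (525621/9397): both odd, 9397 mod 4 = 1, 525621 mod 4 = 1, so the flip contributes +1; sign now +1
(525621/9397): 525621 mod 9397 = 8786, so (525621/9397) = (8786/9397)
factor out 2^1: 8786 = 2^1·4393; with 9397 mod 8 = 5, (2/9397) = -1; sign now -1; continue with (4393/9397)
flip (4393/9397) -> (9397/4393): both odd, 4393 mod 4 = 1, 9397 mod 4 = 1, so the flip contributes +1; sign now -1
(9397/4393): 9397 mod 4393 = 611, so (9397/4393) = (611/4393)
flip (611/4393) -> (4393/611): both odd, 611 mod 4 = 3, 4393 mod 4 = 1, so the flip contributes +1; sign now -1
(4393/611): 4393 mod 611 = 116, so (4393/611) = (116/611)
factor out 2^2: 116 = 2^2·29; with 611 mod 8 = 3, (2/611) = -1; sign now -1; continue with (29/611)
flip (29/611) -> (611/29): both odd, 29 mod 4 = 1, 611 mod 4 = 3, so the flip contributes +1; sign now -1
(611/29): 611 mod 29 = 2, so (611/29) = (2/29)
factor out 2^1: 2 = 2^1·1; with 29 mod 8 = 5, (2/29) = -1; sign now +1; continue with (1/29)
reached (1/29) = 1, so the symbol is +1

1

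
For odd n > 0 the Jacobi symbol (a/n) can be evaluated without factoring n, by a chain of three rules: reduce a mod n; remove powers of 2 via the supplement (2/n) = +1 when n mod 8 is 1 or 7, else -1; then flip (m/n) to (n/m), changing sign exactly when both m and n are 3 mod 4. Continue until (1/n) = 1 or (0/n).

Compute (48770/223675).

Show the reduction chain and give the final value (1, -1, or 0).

factor out 2^1: 48770 = 2^1·24385; with 223675 mod 8 = 3, (2/223675) = -1; sign now -1; continue with (24385/223675)
flip (24385/223675) -> (223675/24385): both odd, 24385 mod 4 = 1, 223675 mod 4 = 3, so the flip contributes +1; sign now -1
(223675/24385): 223675 mod 24385 = 4210, so (223675/24385) = (4210/24385)
factor out 2^1: 4210 = 2^1·2105; with 24385 mod 8 = 1, (2/24385) = +1; sign now -1; continue with (2105/24385)
flip (2105/24385) -> (24385/2105): both odd, 2105 mod 4 = 1, 24385 mod 4 = 1, so the flip contributes +1; sign now -1
(24385/2105): 24385 mod 2105 = 1230, so (24385/2105) = (1230/2105)
factor out 2^1: 1230 = 2^1·615; with 2105 mod 8 = 1, (2/2105) = +1; sign now -1; continue with (615/2105)
flip (615/2105) -> (2105/615): both odd, 615 mod 4 = 3, 2105 mod 4 = 1, so the flip contributes +1; sign now -1
(2105/615): 2105 mod 615 = 260, so (2105/615) = (260/615)
factor out 2^2: 260 = 2^2·65; with 615 mod 8 = 7, (2/615) = +1; sign now -1; continue with (65/615)
flip (65/615) -> (615/65): both odd, 65 mod 4 = 1, 615 mod 4 = 3, so the flip contributes +1; sign now -1
(615/65): 615 mod 65 = 30, so (615/65) = (30/65)
factor out 2^1: 30 = 2^1·15; with 65 mod 8 = 1, (2/65) = +1; sign now -1; continue with (15/65)
flip (15/65) -> (65/15): both odd, 15 mod 4 = 3, 65 mod 4 = 1, so the flip contributes +1; sign now -1
(65/15): 65 mod 15 = 5, so (65/15) = (5/15)
flip (5/15) -> (15/5): both odd, 5 mod 4 = 1, 15 mod 4 = 3, so the flip contributes +1; sign now -1
(15/5): 15 mod 5 = 0, so (15/5) = (0/5)
reached (0/5); gcd(a, n) > 1, so (0/5) = 0 and the symbol is 0

0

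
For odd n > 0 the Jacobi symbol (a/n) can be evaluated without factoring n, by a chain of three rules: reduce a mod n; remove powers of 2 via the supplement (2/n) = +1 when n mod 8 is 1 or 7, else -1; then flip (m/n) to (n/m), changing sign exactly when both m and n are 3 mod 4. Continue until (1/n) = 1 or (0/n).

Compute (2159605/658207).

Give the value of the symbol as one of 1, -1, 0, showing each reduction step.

1

(2159605/658207) = (184984/658207)   [reduce mod 658207]
184984 = 2^3·23123; (2/658207) = +1 since 658207 mod 8 = 7, so (184984/658207) = (+1)^3·(23123/658207); sign now +1
reciprocity: (23123/658207) = -1·(658207/23123) since 23123 mod 4 = 3, 658207 mod 4 = 3; sign now -1
(658207/23123) = (10763/23123)   [reduce mod 23123]
reciprocity: (10763/23123) = -1·(23123/10763) since 10763 mod 4 = 3, 23123 mod 4 = 3; sign now +1
(23123/10763) = (1597/10763)   [reduce mod 10763]
reciprocity: (1597/10763) = +1·(10763/1597) since 1597 mod 4 = 1, 10763 mod 4 = 3; sign now +1
(10763/1597) = (1181/1597)   [reduce mod 1597]
reciprocity: (1181/1597) = +1·(1597/1181) since 1181 mod 4 = 1, 1597 mod 4 = 1; sign now +1
(1597/1181) = (416/1181)   [reduce mod 1181]
416 = 2^5·13; (2/1181) = -1 since 1181 mod 8 = 5, so (416/1181) = (-1)^5·(13/1181); sign now -1
reciprocity: (13/1181) = +1·(1181/13) since 13 mod 4 = 1, 1181 mod 4 = 1; sign now -1
(1181/13) = (11/13)   [reduce mod 13]
reciprocity: (11/13) = +1·(13/11) since 11 mod 4 = 3, 13 mod 4 = 1; sign now -1
(13/11) = (2/11)   [reduce mod 11]
2 = 2^1·1; (2/11) = -1 since 11 mod 8 = 3, so (2/11) = (-1)^1·(1/11); sign now +1
(1/11) = 1; final value = sign = +1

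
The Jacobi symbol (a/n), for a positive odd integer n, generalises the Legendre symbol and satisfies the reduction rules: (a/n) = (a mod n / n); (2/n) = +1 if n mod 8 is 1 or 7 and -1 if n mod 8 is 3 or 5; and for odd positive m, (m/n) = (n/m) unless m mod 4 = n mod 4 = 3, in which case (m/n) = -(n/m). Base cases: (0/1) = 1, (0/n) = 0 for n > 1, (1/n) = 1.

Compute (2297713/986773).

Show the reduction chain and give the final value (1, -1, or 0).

-1

(2297713/986773): 2297713 mod 986773 = 324167, so (2297713/986773) = (324167/986773)
flip (324167/986773) -> (986773/324167): both odd, 324167 mod 4 = 3, 986773 mod 4 = 1, so the flip contributes +1; sign now +1
(986773/324167): 986773 mod 324167 = 14272, so (986773/324167) = (14272/324167)
factor out 2^6: 14272 = 2^6·223; with 324167 mod 8 = 7, (2/324167) = +1; sign now +1; continue with (223/324167)
flip (223/324167) -> (324167/223): both odd, 223 mod 4 = 3, 324167 mod 4 = 3, so the flip contributes -1; sign now -1
(324167/223): 324167 mod 223 = 148, so (324167/223) = (148/223)
factor out 2^2: 148 = 2^2·37; with 223 mod 8 = 7, (2/223) = +1; sign now -1; continue with (37/223)
flip (37/223) -> (223/37): both odd, 37 mod 4 = 1, 223 mod 4 = 3, so the flip contributes +1; sign now -1
(223/37): 223 mod 37 = 1, so (223/37) = (1/37)
reached (1/37) = 1, so the symbol is -1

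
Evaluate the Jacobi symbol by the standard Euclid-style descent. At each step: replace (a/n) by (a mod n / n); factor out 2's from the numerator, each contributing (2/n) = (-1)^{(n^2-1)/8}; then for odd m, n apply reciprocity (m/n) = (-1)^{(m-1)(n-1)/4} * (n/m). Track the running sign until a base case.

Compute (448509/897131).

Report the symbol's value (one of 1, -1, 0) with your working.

flip (448509/897131) -> (897131/448509): both odd, 448509 mod 4 = 1, 897131 mod 4 = 3, so the flip contributes +1; sign now +1
(897131/448509): 897131 mod 448509 = 113, so (897131/448509) = (113/448509)
flip (113/448509) -> (448509/113): both odd, 113 mod 4 = 1, 448509 mod 4 = 1, so the flip contributes +1; sign now +1
(448509/113): 448509 mod 113 = 12, so (448509/113) = (12/113)
factor out 2^2: 12 = 2^2·3; with 113 mod 8 = 1, (2/113) = +1; sign now +1; continue with (3/113)
flip (3/113) -> (113/3): both odd, 3 mod 4 = 3, 113 mod 4 = 1, so the flip contributes +1; sign now +1
(113/3): 113 mod 3 = 2, so (113/3) = (2/3)
factor out 2^1: 2 = 2^1·1; with 3 mod 8 = 3, (2/3) = -1; sign now -1; continue with (1/3)
reached (1/3) = 1, so the symbol is -1

-1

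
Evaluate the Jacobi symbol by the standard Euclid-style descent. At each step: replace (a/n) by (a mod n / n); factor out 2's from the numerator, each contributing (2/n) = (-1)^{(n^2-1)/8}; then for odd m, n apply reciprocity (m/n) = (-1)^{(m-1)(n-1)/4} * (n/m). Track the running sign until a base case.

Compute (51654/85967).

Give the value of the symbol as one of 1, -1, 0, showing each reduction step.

-1

factor out 2^1: 51654 = 2^1·25827; with 85967 mod 8 = 7, (2/85967) = +1; sign now +1; continue with (25827/85967)
flip (25827/85967) -> (85967/25827): both odd, 25827 mod 4 = 3, 85967 mod 4 = 3, so the flip contributes -1; sign now -1
(85967/25827): 85967 mod 25827 = 8486, so (85967/25827) = (8486/25827)
factor out 2^1: 8486 = 2^1·4243; with 25827 mod 8 = 3, (2/25827) = -1; sign now +1; continue with (4243/25827)
flip (4243/25827) -> (25827/4243): both odd, 4243 mod 4 = 3, 25827 mod 4 = 3, so the flip contributes -1; sign now -1
(25827/4243): 25827 mod 4243 = 369, so (25827/4243) = (369/4243)
flip (369/4243) -> (4243/369): both odd, 369 mod 4 = 1, 4243 mod 4 = 3, so the flip contributes +1; sign now -1
(4243/369): 4243 mod 369 = 184, so (4243/369) = (184/369)
factor out 2^3: 184 = 2^3·23; with 369 mod 8 = 1, (2/369) = +1; sign now -1; continue with (23/369)
flip (23/369) -> (369/23): both odd, 23 mod 4 = 3, 369 mod 4 = 1, so the flip contributes +1; sign now -1
(369/23): 369 mod 23 = 1, so (369/23) = (1/23)
reached (1/23) = 1, so the symbol is -1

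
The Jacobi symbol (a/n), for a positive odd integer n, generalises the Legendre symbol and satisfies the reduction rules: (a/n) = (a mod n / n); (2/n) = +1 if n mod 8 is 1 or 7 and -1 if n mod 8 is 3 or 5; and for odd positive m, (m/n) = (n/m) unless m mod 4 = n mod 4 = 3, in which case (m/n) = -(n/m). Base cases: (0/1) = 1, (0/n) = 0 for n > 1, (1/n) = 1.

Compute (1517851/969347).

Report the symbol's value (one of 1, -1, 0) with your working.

(1517851/969347) = (548504/969347)   [reduce mod 969347]
548504 = 2^3·68563; (2/969347) = -1 since 969347 mod 8 = 3, so (548504/969347) = (-1)^3·(68563/969347); sign now -1
reciprocity: (68563/969347) = -1·(969347/68563) since 68563 mod 4 = 3, 969347 mod 4 = 3; sign now +1
(969347/68563) = (9465/68563)   [reduce mod 68563]
reciprocity: (9465/68563) = +1·(68563/9465) since 9465 mod 4 = 1, 68563 mod 4 = 3; sign now +1
(68563/9465) = (2308/9465)   [reduce mod 9465]
2308 = 2^2·577; (2/9465) = +1 since 9465 mod 8 = 1, so (2308/9465) = (+1)^2·(577/9465); sign now +1
reciprocity: (577/9465) = +1·(9465/577) since 577 mod 4 = 1, 9465 mod 4 = 1; sign now +1
(9465/577) = (233/577)   [reduce mod 577]
reciprocity: (233/577) = +1·(577/233) since 233 mod 4 = 1, 577 mod 4 = 1; sign now +1
(577/233) = (111/233)   [reduce mod 233]
reciprocity: (111/233) = +1·(233/111) since 111 mod 4 = 3, 233 mod 4 = 1; sign now +1
(233/111) = (11/111)   [reduce mod 111]
reciprocity: (11/111) = -1·(111/11) since 11 mod 4 = 3, 111 mod 4 = 3; sign now -1
(111/11) = (1/11)   [reduce mod 11]
(1/11) = 1; final value = sign = -1

-1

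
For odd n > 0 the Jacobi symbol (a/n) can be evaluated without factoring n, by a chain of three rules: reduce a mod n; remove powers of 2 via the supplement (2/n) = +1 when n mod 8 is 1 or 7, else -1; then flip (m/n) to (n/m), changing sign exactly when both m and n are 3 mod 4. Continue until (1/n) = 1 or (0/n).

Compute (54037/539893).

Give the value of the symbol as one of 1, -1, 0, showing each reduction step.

-1

reciprocity: (54037/539893) = +1·(539893/54037) since 54037 mod 4 = 1, 539893 mod 4 = 1; sign now +1
(539893/54037) = (53560/54037)   [reduce mod 54037]
53560 = 2^3·6695; (2/54037) = -1 since 54037 mod 8 = 5, so (53560/54037) = (-1)^3·(6695/54037); sign now -1
reciprocity: (6695/54037) = +1·(54037/6695) since 6695 mod 4 = 3, 54037 mod 4 = 1; sign now -1
(54037/6695) = (477/6695)   [reduce mod 6695]
reciprocity: (477/6695) = +1·(6695/477) since 477 mod 4 = 1, 6695 mod 4 = 3; sign now -1
(6695/477) = (17/477)   [reduce mod 477]
reciprocity: (17/477) = +1·(477/17) since 17 mod 4 = 1, 477 mod 4 = 1; sign now -1
(477/17) = (1/17)   [reduce mod 17]
(1/17) = 1; final value = sign = -1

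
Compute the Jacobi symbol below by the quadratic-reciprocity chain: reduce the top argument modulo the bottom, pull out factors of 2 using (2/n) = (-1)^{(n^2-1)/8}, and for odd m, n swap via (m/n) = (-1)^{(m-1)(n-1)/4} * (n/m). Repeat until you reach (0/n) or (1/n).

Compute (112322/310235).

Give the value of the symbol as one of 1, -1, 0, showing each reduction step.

112322 = 2^1·56161; (2/310235) = -1 since 310235 mod 8 = 3, so (112322/310235) = (-1)^1·(56161/310235); sign now -1
reciprocity: (56161/310235) = +1·(310235/56161) since 56161 mod 4 = 1, 310235 mod 4 = 3; sign now -1
(310235/56161) = (29430/56161)   [reduce mod 56161]
29430 = 2^1·14715; (2/56161) = +1 since 56161 mod 8 = 1, so (29430/56161) = (+1)^1·(14715/56161); sign now -1
reciprocity: (14715/56161) = +1·(56161/14715) since 14715 mod 4 = 3, 56161 mod 4 = 1; sign now -1
(56161/14715) = (12016/14715)   [reduce mod 14715]
12016 = 2^4·751; (2/14715) = -1 since 14715 mod 8 = 3, so (12016/14715) = (-1)^4·(751/14715); sign now -1
reciprocity: (751/14715) = -1·(14715/751) since 751 mod 4 = 3, 14715 mod 4 = 3; sign now +1
(14715/751) = (446/751)   [reduce mod 751]
446 = 2^1·223; (2/751) = +1 since 751 mod 8 = 7, so (446/751) = (+1)^1·(223/751); sign now +1
reciprocity: (223/751) = -1·(751/223) since 223 mod 4 = 3, 751 mod 4 = 3; sign now -1
(751/223) = (82/223)   [reduce mod 223]
82 = 2^1·41; (2/223) = +1 since 223 mod 8 = 7, so (82/223) = (+1)^1·(41/223); sign now -1
reciprocity: (41/223) = +1·(223/41) since 41 mod 4 = 1, 223 mod 4 = 3; sign now -1
(223/41) = (18/41)   [reduce mod 41]
18 = 2^1·9; (2/41) = +1 since 41 mod 8 = 1, so (18/41) = (+1)^1·(9/41); sign now -1
reciprocity: (9/41) = +1·(41/9) since 9 mod 4 = 1, 41 mod 4 = 1; sign now -1
(41/9) = (5/9)   [reduce mod 9]
reciprocity: (5/9) = +1·(9/5) since 5 mod 4 = 1, 9 mod 4 = 1; sign now -1
(9/5) = (4/5)   [reduce mod 5]
4 = 2^2·1; (2/5) = -1 since 5 mod 8 = 5, so (4/5) = (-1)^2·(1/5); sign now -1
(1/5) = 1; final value = sign = -1

-1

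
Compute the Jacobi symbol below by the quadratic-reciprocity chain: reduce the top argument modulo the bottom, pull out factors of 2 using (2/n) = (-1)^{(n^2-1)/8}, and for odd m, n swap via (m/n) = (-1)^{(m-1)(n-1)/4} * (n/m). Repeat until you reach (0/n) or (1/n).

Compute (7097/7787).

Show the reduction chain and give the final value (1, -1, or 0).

flip (7097/7787) -> (7787/7097): both odd, 7097 mod 4 = 1, 7787 mod 4 = 3, so the flip contributes +1; sign now +1
(7787/7097): 7787 mod 7097 = 690, so (7787/7097) = (690/7097)
factor out 2^1: 690 = 2^1·345; with 7097 mod 8 = 1, (2/7097) = +1; sign now +1; continue with (345/7097)
flip (345/7097) -> (7097/345): both odd, 345 mod 4 = 1, 7097 mod 4 = 1, so the flip contributes +1; sign now +1
(7097/345): 7097 mod 345 = 197, so (7097/345) = (197/345)
flip (197/345) -> (345/197): both odd, 197 mod 4 = 1, 345 mod 4 = 1, so the flip contributes +1; sign now +1
(345/197): 345 mod 197 = 148, so (345/197) = (148/197)
factor out 2^2: 148 = 2^2·37; with 197 mod 8 = 5, (2/197) = -1; sign now +1; continue with (37/197)
flip (37/197) -> (197/37): both odd, 37 mod 4 = 1, 197 mod 4 = 1, so the flip contributes +1; sign now +1
(197/37): 197 mod 37 = 12, so (197/37) = (12/37)
factor out 2^2: 12 = 2^2·3; with 37 mod 8 = 5, (2/37) = -1; sign now +1; continue with (3/37)
flip (3/37) -> (37/3): both odd, 3 mod 4 = 3, 37 mod 4 = 1, so the flip contributes +1; sign now +1
(37/3): 37 mod 3 = 1, so (37/3) = (1/3)
reached (1/3) = 1, so the symbol is +1

1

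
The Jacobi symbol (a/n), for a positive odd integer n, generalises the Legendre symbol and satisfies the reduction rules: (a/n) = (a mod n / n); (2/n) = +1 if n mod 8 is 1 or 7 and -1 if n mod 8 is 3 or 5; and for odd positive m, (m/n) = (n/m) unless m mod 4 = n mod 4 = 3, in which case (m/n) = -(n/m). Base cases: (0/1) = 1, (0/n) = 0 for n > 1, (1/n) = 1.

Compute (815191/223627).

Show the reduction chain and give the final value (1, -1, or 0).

1

(815191/223627): 815191 mod 223627 = 144310, so (815191/223627) = (144310/223627)
factor out 2^1: 144310 = 2^1·72155; with 223627 mod 8 = 3, (2/223627) = -1; sign now -1; continue with (72155/223627)
flip (72155/223627) -> (223627/72155): both odd, 72155 mod 4 = 3, 223627 mod 4 = 3, so the flip contributes -1; sign now +1
(223627/72155): 223627 mod 72155 = 7162, so (223627/72155) = (7162/72155)
factor out 2^1: 7162 = 2^1·3581; with 72155 mod 8 = 3, (2/72155) = -1; sign now -1; continue with (3581/72155)
flip (3581/72155) -> (72155/3581): both odd, 3581 mod 4 = 1, 72155 mod 4 = 3, so the flip contributes +1; sign now -1
(72155/3581): 72155 mod 3581 = 535, so (72155/3581) = (535/3581)
flip (535/3581) -> (3581/535): both odd, 535 mod 4 = 3, 3581 mod 4 = 1, so the flip contributes +1; sign now -1
(3581/535): 3581 mod 535 = 371, so (3581/535) = (371/535)
flip (371/535) -> (535/371): both odd, 371 mod 4 = 3, 535 mod 4 = 3, so the flip contributes -1; sign now +1
(535/371): 535 mod 371 = 164, so (535/371) = (164/371)
factor out 2^2: 164 = 2^2·41; with 371 mod 8 = 3, (2/371) = -1; sign now +1; continue with (41/371)
flip (41/371) -> (371/41): both odd, 41 mod 4 = 1, 371 mod 4 = 3, so the flip contributes +1; sign now +1
(371/41): 371 mod 41 = 2, so (371/41) = (2/41)
factor out 2^1: 2 = 2^1·1; with 41 mod 8 = 1, (2/41) = +1; sign now +1; continue with (1/41)
reached (1/41) = 1, so the symbol is +1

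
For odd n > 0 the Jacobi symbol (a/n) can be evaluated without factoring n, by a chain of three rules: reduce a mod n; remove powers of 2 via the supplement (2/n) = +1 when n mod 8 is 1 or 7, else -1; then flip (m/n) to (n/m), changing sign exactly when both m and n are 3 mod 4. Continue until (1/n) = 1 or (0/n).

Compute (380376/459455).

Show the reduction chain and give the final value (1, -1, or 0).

380376 = 2^3·47547; (2/459455) = +1 since 459455 mod 8 = 7, so (380376/459455) = (+1)^3·(47547/459455); sign now +1
reciprocity: (47547/459455) = -1·(459455/47547) since 47547 mod 4 = 3, 459455 mod 4 = 3; sign now -1
(459455/47547) = (31532/47547)   [reduce mod 47547]
31532 = 2^2·7883; (2/47547) = -1 since 47547 mod 8 = 3, so (31532/47547) = (-1)^2·(7883/47547); sign now -1
reciprocity: (7883/47547) = -1·(47547/7883) since 7883 mod 4 = 3, 47547 mod 4 = 3; sign now +1
(47547/7883) = (249/7883)   [reduce mod 7883]
reciprocity: (249/7883) = +1·(7883/249) since 249 mod 4 = 1, 7883 mod 4 = 3; sign now +1
(7883/249) = (164/249)   [reduce mod 249]
164 = 2^2·41; (2/249) = +1 since 249 mod 8 = 1, so (164/249) = (+1)^2·(41/249); sign now +1
reciprocity: (41/249) = +1·(249/41) since 41 mod 4 = 1, 249 mod 4 = 1; sign now +1
(249/41) = (3/41)   [reduce mod 41]
reciprocity: (3/41) = +1·(41/3) since 3 mod 4 = 3, 41 mod 4 = 1; sign now +1
(41/3) = (2/3)   [reduce mod 3]
2 = 2^1·1; (2/3) = -1 since 3 mod 8 = 3, so (2/3) = (-1)^1·(1/3); sign now -1
(1/3) = 1; final value = sign = -1

-1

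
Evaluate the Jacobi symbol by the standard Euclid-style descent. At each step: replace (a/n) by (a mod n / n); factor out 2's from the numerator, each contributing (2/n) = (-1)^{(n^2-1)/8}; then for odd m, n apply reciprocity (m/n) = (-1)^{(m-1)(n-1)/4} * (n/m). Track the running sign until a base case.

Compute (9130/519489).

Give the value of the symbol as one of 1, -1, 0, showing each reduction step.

factor out 2^1: 9130 = 2^1·4565; with 519489 mod 8 = 1, (2/519489) = +1; sign now +1; continue with (4565/519489)
flip (4565/519489) -> (519489/4565): both odd, 4565 mod 4 = 1, 519489 mod 4 = 1, so the flip contributes +1; sign now +1
(519489/4565): 519489 mod 4565 = 3644, so (519489/4565) = (3644/4565)
factor out 2^2: 3644 = 2^2·911; with 4565 mod 8 = 5, (2/4565) = -1; sign now +1; continue with (911/4565)
flip (911/4565) -> (4565/911): both odd, 911 mod 4 = 3, 4565 mod 4 = 1, so the flip contributes +1; sign now +1
(4565/911): 4565 mod 911 = 10, so (4565/911) = (10/911)
factor out 2^1: 10 = 2^1·5; with 911 mod 8 = 7, (2/911) = +1; sign now +1; continue with (5/911)
flip (5/911) -> (911/5): both odd, 5 mod 4 = 1, 911 mod 4 = 3, so the flip contributes +1; sign now +1
(911/5): 911 mod 5 = 1, so (911/5) = (1/5)
reached (1/5) = 1, so the symbol is +1

1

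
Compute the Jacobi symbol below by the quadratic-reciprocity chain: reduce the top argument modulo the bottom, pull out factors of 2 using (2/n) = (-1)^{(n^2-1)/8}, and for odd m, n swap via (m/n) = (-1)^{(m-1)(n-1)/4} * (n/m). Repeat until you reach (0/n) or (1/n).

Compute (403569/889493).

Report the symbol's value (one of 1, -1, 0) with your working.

flip (403569/889493) -> (889493/403569): both odd, 403569 mod 4 = 1, 889493 mod 4 = 1, so the flip contributes +1; sign now +1
(889493/403569): 889493 mod 403569 = 82355, so (889493/403569) = (82355/403569)
flip (82355/403569) -> (403569/82355): both odd, 82355 mod 4 = 3, 403569 mod 4 = 1, so the flip contributes +1; sign now +1
(403569/82355): 403569 mod 82355 = 74149, so (403569/82355) = (74149/82355)
flip (74149/82355) -> (82355/74149): both odd, 74149 mod 4 = 1, 82355 mod 4 = 3, so the flip contributes +1; sign now +1
(82355/74149): 82355 mod 74149 = 8206, so (82355/74149) = (8206/74149)
factor out 2^1: 8206 = 2^1·4103; with 74149 mod 8 = 5, (2/74149) = -1; sign now -1; continue with (4103/74149)
flip (4103/74149) -> (74149/4103): both odd, 4103 mod 4 = 3, 74149 mod 4 = 1, so the flip contributes +1; sign now -1
(74149/4103): 74149 mod 4103 = 295, so (74149/4103) = (295/4103)
flip (295/4103) -> (4103/295): both odd, 295 mod 4 = 3, 4103 mod 4 = 3, so the flip contributes -1; sign now +1
(4103/295): 4103 mod 295 = 268, so (4103/295) = (268/295)
factor out 2^2: 268 = 2^2·67; with 295 mod 8 = 7, (2/295) = +1; sign now +1; continue with (67/295)
flip (67/295) -> (295/67): both odd, 67 mod 4 = 3, 295 mod 4 = 3, so the flip contributes -1; sign now -1
(295/67): 295 mod 67 = 27, so (295/67) = (27/67)
flip (27/67) -> (67/27): both odd, 27 mod 4 = 3, 67 mod 4 = 3, so the flip contributes -1; sign now +1
(67/27): 67 mod 27 = 13, so (67/27) = (13/27)
flip (13/27) -> (27/13): both odd, 13 mod 4 = 1, 27 mod 4 = 3, so the flip contributes +1; sign now +1
(27/13): 27 mod 13 = 1, so (27/13) = (1/13)
reached (1/13) = 1, so the symbol is +1

1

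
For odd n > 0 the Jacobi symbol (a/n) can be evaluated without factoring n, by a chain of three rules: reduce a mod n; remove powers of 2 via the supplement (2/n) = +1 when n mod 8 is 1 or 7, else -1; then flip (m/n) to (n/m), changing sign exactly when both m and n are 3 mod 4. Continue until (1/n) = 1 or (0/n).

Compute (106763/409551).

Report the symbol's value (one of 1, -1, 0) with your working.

-1

reciprocity: (106763/409551) = -1·(409551/106763) since 106763 mod 4 = 3, 409551 mod 4 = 3; sign now -1
(409551/106763) = (89262/106763)   [reduce mod 106763]
89262 = 2^1·44631; (2/106763) = -1 since 106763 mod 8 = 3, so (89262/106763) = (-1)^1·(44631/106763); sign now +1
reciprocity: (44631/106763) = -1·(106763/44631) since 44631 mod 4 = 3, 106763 mod 4 = 3; sign now -1
(106763/44631) = (17501/44631)   [reduce mod 44631]
reciprocity: (17501/44631) = +1·(44631/17501) since 17501 mod 4 = 1, 44631 mod 4 = 3; sign now -1
(44631/17501) = (9629/17501)   [reduce mod 17501]
reciprocity: (9629/17501) = +1·(17501/9629) since 9629 mod 4 = 1, 17501 mod 4 = 1; sign now -1
(17501/9629) = (7872/9629)   [reduce mod 9629]
7872 = 2^6·123; (2/9629) = -1 since 9629 mod 8 = 5, so (7872/9629) = (-1)^6·(123/9629); sign now -1
reciprocity: (123/9629) = +1·(9629/123) since 123 mod 4 = 3, 9629 mod 4 = 1; sign now -1
(9629/123) = (35/123)   [reduce mod 123]
reciprocity: (35/123) = -1·(123/35) since 35 mod 4 = 3, 123 mod 4 = 3; sign now +1
(123/35) = (18/35)   [reduce mod 35]
18 = 2^1·9; (2/35) = -1 since 35 mod 8 = 3, so (18/35) = (-1)^1·(9/35); sign now -1
reciprocity: (9/35) = +1·(35/9) since 9 mod 4 = 1, 35 mod 4 = 3; sign now -1
(35/9) = (8/9)   [reduce mod 9]
8 = 2^3·1; (2/9) = +1 since 9 mod 8 = 1, so (8/9) = (+1)^3·(1/9); sign now -1
(1/9) = 1; final value = sign = -1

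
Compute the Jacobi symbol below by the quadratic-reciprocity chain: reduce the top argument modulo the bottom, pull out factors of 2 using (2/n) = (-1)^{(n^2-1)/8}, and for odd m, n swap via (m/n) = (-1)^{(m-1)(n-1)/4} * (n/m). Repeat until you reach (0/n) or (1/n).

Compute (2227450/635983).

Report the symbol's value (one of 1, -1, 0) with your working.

(2227450/635983): 2227450 mod 635983 = 319501, so (2227450/635983) = (319501/635983)
flip (319501/635983) -> (635983/319501): both odd, 319501 mod 4 = 1, 635983 mod 4 = 3, so the flip contributes +1; sign now +1
(635983/319501): 635983 mod 319501 = 316482, so (635983/319501) = (316482/319501)
factor out 2^1: 316482 = 2^1·158241; with 319501 mod 8 = 5, (2/319501) = -1; sign now -1; continue with (158241/319501)
flip (158241/319501) -> (319501/158241): both odd, 158241 mod 4 = 1, 319501 mod 4 = 1, so the flip contributes +1; sign now -1
(319501/158241): 319501 mod 158241 = 3019, so (319501/158241) = (3019/158241)
flip (3019/158241) -> (158241/3019): both odd, 3019 mod 4 = 3, 158241 mod 4 = 1, so the flip contributes +1; sign now -1
(158241/3019): 158241 mod 3019 = 1253, so (158241/3019) = (1253/3019)
flip (1253/3019) -> (3019/1253): both odd, 1253 mod 4 = 1, 3019 mod 4 = 3, so the flip contributes +1; sign now -1
(3019/1253): 3019 mod 1253 = 513, so (3019/1253) = (513/1253)
flip (513/1253) -> (1253/513): both odd, 513 mod 4 = 1, 1253 mod 4 = 1, so the flip contributes +1; sign now -1
(1253/513): 1253 mod 513 = 227, so (1253/513) = (227/513)
flip (227/513) -> (513/227): both odd, 227 mod 4 = 3, 513 mod 4 = 1, so the flip contributes +1; sign now -1
(513/227): 513 mod 227 = 59, so (513/227) = (59/227)
flip (59/227) -> (227/59): both odd, 59 mod 4 = 3, 227 mod 4 = 3, so the flip contributes -1; sign now +1
(227/59): 227 mod 59 = 50, so (227/59) = (50/59)
factor out 2^1: 50 = 2^1·25; with 59 mod 8 = 3, (2/59) = -1; sign now -1; continue with (25/59)
flip (25/59) -> (59/25): both odd, 25 mod 4 = 1, 59 mod 4 = 3, so the flip contributes +1; sign now -1
(59/25): 59 mod 25 = 9, so (59/25) = (9/25)
flip (9/25) -> (25/9): both odd, 9 mod 4 = 1, 25 mod 4 = 1, so the flip contributes +1; sign now -1
(25/9): 25 mod 9 = 7, so (25/9) = (7/9)
flip (7/9) -> (9/7): both odd, 7 mod 4 = 3, 9 mod 4 = 1, so the flip contributes +1; sign now -1
(9/7): 9 mod 7 = 2, so (9/7) = (2/7)
factor out 2^1: 2 = 2^1·1; with 7 mod 8 = 7, (2/7) = +1; sign now -1; continue with (1/7)
reached (1/7) = 1, so the symbol is -1

-1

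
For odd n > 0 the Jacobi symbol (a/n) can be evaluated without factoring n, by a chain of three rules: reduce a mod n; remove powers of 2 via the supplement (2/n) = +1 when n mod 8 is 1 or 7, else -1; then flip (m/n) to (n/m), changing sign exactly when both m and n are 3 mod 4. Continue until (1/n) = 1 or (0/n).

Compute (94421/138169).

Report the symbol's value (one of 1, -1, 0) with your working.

-1

flip (94421/138169) -> (138169/94421): both odd, 94421 mod 4 = 1, 138169 mod 4 = 1, so the flip contributes +1; sign now +1
(138169/94421): 138169 mod 94421 = 43748, so (138169/94421) = (43748/94421)
factor out 2^2: 43748 = 2^2·10937; with 94421 mod 8 = 5, (2/94421) = -1; sign now +1; continue with (10937/94421)
flip (10937/94421) -> (94421/10937): both odd, 10937 mod 4 = 1, 94421 mod 4 = 1, so the flip contributes +1; sign now +1
(94421/10937): 94421 mod 10937 = 6925, so (94421/10937) = (6925/10937)
flip (6925/10937) -> (10937/6925): both odd, 6925 mod 4 = 1, 10937 mod 4 = 1, so the flip contributes +1; sign now +1
(10937/6925): 10937 mod 6925 = 4012, so (10937/6925) = (4012/6925)
factor out 2^2: 4012 = 2^2·1003; with 6925 mod 8 = 5, (2/6925) = -1; sign now +1; continue with (1003/6925)
flip (1003/6925) -> (6925/1003): both odd, 1003 mod 4 = 3, 6925 mod 4 = 1, so the flip contributes +1; sign now +1
(6925/1003): 6925 mod 1003 = 907, so (6925/1003) = (907/1003)
flip (907/1003) -> (1003/907): both odd, 907 mod 4 = 3, 1003 mod 4 = 3, so the flip contributes -1; sign now -1
(1003/907): 1003 mod 907 = 96, so (1003/907) = (96/907)
factor out 2^5: 96 = 2^5·3; with 907 mod 8 = 3, (2/907) = -1; sign now +1; continue with (3/907)
flip (3/907) -> (907/3): both odd, 3 mod 4 = 3, 907 mod 4 = 3, so the flip contributes -1; sign now -1
(907/3): 907 mod 3 = 1, so (907/3) = (1/3)
reached (1/3) = 1, so the symbol is -1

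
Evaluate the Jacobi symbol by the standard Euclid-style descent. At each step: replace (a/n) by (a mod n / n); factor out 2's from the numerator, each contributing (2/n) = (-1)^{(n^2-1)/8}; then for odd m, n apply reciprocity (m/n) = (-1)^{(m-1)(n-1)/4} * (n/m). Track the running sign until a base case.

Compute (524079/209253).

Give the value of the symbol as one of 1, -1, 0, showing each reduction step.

0

(524079/209253) = (105573/209253)   [reduce mod 209253]
reciprocity: (105573/209253) = +1·(209253/105573) since 105573 mod 4 = 1, 209253 mod 4 = 1; sign now +1
(209253/105573) = (103680/105573)   [reduce mod 105573]
103680 = 2^8·405; (2/105573) = -1 since 105573 mod 8 = 5, so (103680/105573) = (-1)^8·(405/105573); sign now +1
reciprocity: (405/105573) = +1·(105573/405) since 405 mod 4 = 1, 105573 mod 4 = 1; sign now +1
(105573/405) = (273/405)   [reduce mod 405]
reciprocity: (273/405) = +1·(405/273) since 273 mod 4 = 1, 405 mod 4 = 1; sign now +1
(405/273) = (132/273)   [reduce mod 273]
132 = 2^2·33; (2/273) = +1 since 273 mod 8 = 1, so (132/273) = (+1)^2·(33/273); sign now +1
reciprocity: (33/273) = +1·(273/33) since 33 mod 4 = 1, 273 mod 4 = 1; sign now +1
(273/33) = (9/33)   [reduce mod 33]
reciprocity: (9/33) = +1·(33/9) since 9 mod 4 = 1, 33 mod 4 = 1; sign now +1
(33/9) = (6/9)   [reduce mod 9]
6 = 2^1·3; (2/9) = +1 since 9 mod 8 = 1, so (6/9) = (+1)^1·(3/9); sign now +1
reciprocity: (3/9) = +1·(9/3) since 3 mod 4 = 3, 9 mod 4 = 1; sign now +1
(9/3) = (0/3)   [reduce mod 3]
(0/3) = 0   [gcd(a, n) > 1]; final value = 0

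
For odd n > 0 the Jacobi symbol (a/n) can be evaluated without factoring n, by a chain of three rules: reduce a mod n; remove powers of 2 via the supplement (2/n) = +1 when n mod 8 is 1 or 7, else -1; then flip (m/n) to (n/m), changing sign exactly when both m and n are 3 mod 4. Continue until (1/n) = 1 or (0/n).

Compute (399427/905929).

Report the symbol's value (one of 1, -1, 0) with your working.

reciprocity: (399427/905929) = +1·(905929/399427) since 399427 mod 4 = 3, 905929 mod 4 = 1; sign now +1
(905929/399427) = (107075/399427)   [reduce mod 399427]
reciprocity: (107075/399427) = -1·(399427/107075) since 107075 mod 4 = 3, 399427 mod 4 = 3; sign now -1
(399427/107075) = (78202/107075)   [reduce mod 107075]
78202 = 2^1·39101; (2/107075) = -1 since 107075 mod 8 = 3, so (78202/107075) = (-1)^1·(39101/107075); sign now +1
reciprocity: (39101/107075) = +1·(107075/39101) since 39101 mod 4 = 1, 107075 mod 4 = 3; sign now +1
(107075/39101) = (28873/39101)   [reduce mod 39101]
reciprocity: (28873/39101) = +1·(39101/28873) since 28873 mod 4 = 1, 39101 mod 4 = 1; sign now +1
(39101/28873) = (10228/28873)   [reduce mod 28873]
10228 = 2^2·2557; (2/28873) = +1 since 28873 mod 8 = 1, so (10228/28873) = (+1)^2·(2557/28873); sign now +1
reciprocity: (2557/28873) = +1·(28873/2557) since 2557 mod 4 = 1, 28873 mod 4 = 1; sign now +1
(28873/2557) = (746/2557)   [reduce mod 2557]
746 = 2^1·373; (2/2557) = -1 since 2557 mod 8 = 5, so (746/2557) = (-1)^1·(373/2557); sign now -1
reciprocity: (373/2557) = +1·(2557/373) since 373 mod 4 = 1, 2557 mod 4 = 1; sign now -1
(2557/373) = (319/373)   [reduce mod 373]
reciprocity: (319/373) = +1·(373/319) since 319 mod 4 = 3, 373 mod 4 = 1; sign now -1
(373/319) = (54/319)   [reduce mod 319]
54 = 2^1·27; (2/319) = +1 since 319 mod 8 = 7, so (54/319) = (+1)^1·(27/319); sign now -1
reciprocity: (27/319) = -1·(319/27) since 27 mod 4 = 3, 319 mod 4 = 3; sign now +1
(319/27) = (22/27)   [reduce mod 27]
22 = 2^1·11; (2/27) = -1 since 27 mod 8 = 3, so (22/27) = (-1)^1·(11/27); sign now -1
reciprocity: (11/27) = -1·(27/11) since 11 mod 4 = 3, 27 mod 4 = 3; sign now +1
(27/11) = (5/11)   [reduce mod 11]
reciprocity: (5/11) = +1·(11/5) since 5 mod 4 = 1, 11 mod 4 = 3; sign now +1
(11/5) = (1/5)   [reduce mod 5]
(1/5) = 1; final value = sign = +1

1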